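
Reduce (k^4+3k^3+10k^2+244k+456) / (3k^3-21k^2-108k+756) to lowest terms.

Apply the Euclidean algorithm:
  k^4+3k^3+10k^2+244k+456 = ((1/3)k+10/3)(3k^3-21k^2-108k+756) + (116k^2+352k-2064)
  3k^3-21k^2-108k+756 = ((3/116)k-873/3364)(116k^2+352k-2064) + ((30888/841)k+185328/841)
  116k^2+352k-2064 = ((24389/7722)k-36163/3861)((30888/841)k+185328/841) + (0)
Last nonzero remainder: (30888/841)k+185328/841. Dividing through by 30888/841 gives the monic gcd k+6.
Cancel k+6 from numerator and denominator to get the reduced form.

(k^3-3k^2+28k+76)/(3k^2-39k+126)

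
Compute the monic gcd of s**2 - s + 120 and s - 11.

Euclidean algorithm in ℚ[s]:
  s**2 - s + 120 = (s + 10)(s - 11) + (230)
  s - 11 = ((1/230)s - 11/230)(230) + (0)
The last nonzero remainder is the constant 230, so the polynomials are coprime and gcd = 1.

1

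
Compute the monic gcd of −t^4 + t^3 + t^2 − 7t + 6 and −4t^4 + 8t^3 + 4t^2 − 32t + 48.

t^3 − t + 6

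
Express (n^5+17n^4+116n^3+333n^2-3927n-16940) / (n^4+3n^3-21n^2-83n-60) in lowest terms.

(n^3+18n^2+154n+847)/(n^2+4n+3)

By polynomial division,
  n^5+17n^4+116n^3+333n^2-3927n-16940 = (n+14)(n^4+3n^3-21n^2-83n-60) + (95n^3+710n^2-2705n-16100)
  n^4+3n^3-21n^2-83n-60 = ((1/95)n-17/361)(95n^3+710n^2-2705n-16100) + ((14768/361)n^2-(14768/361)n-295360/361)
  95n^3+710n^2-2705n-16100 = ((34295/14768)n+290605/14768)((14768/361)n^2-(14768/361)n-295360/361) + (0)
Last nonzero remainder: (14768/361)n^2-(14768/361)n-295360/361. Dividing through by 14768/361 gives the monic gcd n^2-n-20.
Cancel n^2-n-20 from numerator and denominator to get the reduced form.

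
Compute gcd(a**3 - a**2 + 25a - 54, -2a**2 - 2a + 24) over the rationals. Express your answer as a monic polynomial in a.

1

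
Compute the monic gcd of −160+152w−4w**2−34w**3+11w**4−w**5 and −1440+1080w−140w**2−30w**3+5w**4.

8−6w+w**2

Apply the Euclidean algorithm:
  −w**5+11w**4−34w**3−4w**2+152w−160 = (−(1/5)w+1)(5w**4−30w**3−140w**2+1080w−1440) + (−32w**3+352w**2−1216w+1280)
  5w**4−30w**3−140w**2+1080w−1440 = (−(5/32)w−25/32)(−32w**3+352w**2−1216w+1280) + (−55w**2+330w−440)
  −32w**3+352w**2−1216w+1280 = ((32/55)w−32/11)(−55w**2+330w−440) + (0)
Last nonzero remainder: −55w**2+330w−440. Dividing through by −55 gives the monic gcd w**2−6w+8.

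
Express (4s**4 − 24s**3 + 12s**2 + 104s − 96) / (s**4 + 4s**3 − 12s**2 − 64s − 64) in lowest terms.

Repeated division with remainder:
  4s**4 − 24s**3 + 12s**2 + 104s − 96 = (4)(s**4 + 4s**3 − 12s**2 − 64s − 64) + (−40s**3 + 60s**2 + 360s + 160)
  s**4 + 4s**3 − 12s**2 − 64s − 64 = (−(1/40)s − 11/80)(−40s**3 + 60s**2 + 360s + 160) + ((21/4)s**2 − (21/2)s − 42)
  −40s**3 + 60s**2 + 360s + 160 = (−(160/21)s − 80/21)((21/4)s**2 − (21/2)s − 42) + (0)
Last nonzero remainder: (21/4)s**2 − (21/2)s − 42. Dividing through by 21/4 gives the monic gcd s**2 − 2s − 8.
Cancel s**2 − 2s − 8 from numerator and denominator to get the reduced form.

(4s**2 − 16s + 12)/(s**2 + 6s + 8)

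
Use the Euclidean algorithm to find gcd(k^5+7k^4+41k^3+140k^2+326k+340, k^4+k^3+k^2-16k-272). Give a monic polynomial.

k^2+k+17

By polynomial division,
  k^5+7k^4+41k^3+140k^2+326k+340 = (k+6)(k^4+k^3+k^2-16k-272) + (34k^3+150k^2+694k+1972)
  k^4+k^3+k^2-16k-272 = ((1/34)k-29/289)(34k^3+150k^2+694k+1972) + (-(1260/289)k^2-(1260/289)k-1260/17)
  34k^3+150k^2+694k+1972 = (-(4913/630)k-8381/315)(-(1260/289)k^2-(1260/289)k-1260/17) + (0)
Last nonzero remainder: -(1260/289)k^2-(1260/289)k-1260/17. Dividing through by -1260/289 gives the monic gcd k^2+k+17.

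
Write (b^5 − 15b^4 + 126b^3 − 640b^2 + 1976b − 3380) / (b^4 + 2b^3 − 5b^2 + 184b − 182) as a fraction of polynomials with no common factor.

(b^3 − 11b^2 + 56b − 130)/(b^2 + 6b − 7)

Apply the Euclidean algorithm:
  b^5 − 15b^4 + 126b^3 − 640b^2 + 1976b − 3380 = (b − 17)(b^4 + 2b^3 − 5b^2 + 184b − 182) + (165b^3 − 909b^2 + 5286b − 6474)
  b^4 + 2b^3 − 5b^2 + 184b − 182 = ((1/165)b + 413/9075)(165b^3 − 909b^2 + 5286b − 6474) + ((13104/3025)b^2 − (52416/3025)b + 340704/3025)
  165b^3 − 909b^2 + 5286b − 6474 = ((166375/4368)b − 251075/4368)((13104/3025)b^2 − (52416/3025)b + 340704/3025) + (0)
Last nonzero remainder: (13104/3025)b^2 − (52416/3025)b + 340704/3025. Dividing through by 13104/3025 gives the monic gcd b^2 − 4b + 26.
Cancel b^2 − 4b + 26 from numerator and denominator to get the reduced form.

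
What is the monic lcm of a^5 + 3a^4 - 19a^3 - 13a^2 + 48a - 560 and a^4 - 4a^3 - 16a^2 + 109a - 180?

a^7 - 2a^6 - 25a^5 + 109a^4 - 58a^3 - 917a^2 + 3232a - 5040

Apply the Euclidean algorithm:
  a^5 + 3a^4 - 19a^3 - 13a^2 + 48a - 560 = (a + 7)(a^4 - 4a^3 - 16a^2 + 109a - 180) + (25a^3 - 10a^2 - 535a + 700)
  a^4 - 4a^3 - 16a^2 + 109a - 180 = ((1/25)a - 18/125)(25a^3 - 10a^2 - 535a + 700) + ((99/25)a^2 + (99/25)a - 396/5)
  25a^3 - 10a^2 - 535a + 700 = ((625/99)a - 875/99)((99/25)a^2 + (99/25)a - 396/5) + (0)
Last nonzero remainder: (99/25)a^2 + (99/25)a - 396/5. Dividing through by 99/25 gives the monic gcd a^2 + a - 20.
Then lcm(f, g) = f·g / gcd(f, g); expanding and making the result monic gives the answer.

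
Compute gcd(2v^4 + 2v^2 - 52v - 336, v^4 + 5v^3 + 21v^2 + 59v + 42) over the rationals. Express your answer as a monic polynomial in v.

v^3 + 4v^2 + 17v + 42

Euclidean algorithm in ℚ[v]:
  2v^4 + 2v^2 - 52v - 336 = (2)(v^4 + 5v^3 + 21v^2 + 59v + 42) + (-10v^3 - 40v^2 - 170v - 420)
  v^4 + 5v^3 + 21v^2 + 59v + 42 = (-(1/10)v - 1/10)(-10v^3 - 40v^2 - 170v - 420) + (0)
Last nonzero remainder: -10v^3 - 40v^2 - 170v - 420. Dividing through by -10 gives the monic gcd v^3 + 4v^2 + 17v + 42.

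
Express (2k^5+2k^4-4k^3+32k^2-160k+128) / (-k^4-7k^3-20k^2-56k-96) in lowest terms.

Apply the Euclidean algorithm:
  2k^5+2k^4-4k^3+32k^2-160k+128 = (-2k+12)(-k^4-7k^3-20k^2-56k-96) + (40k^3+160k^2+320k+1280)
  -k^4-7k^3-20k^2-56k-96 = (-(1/40)k-3/40)(40k^3+160k^2+320k+1280) + (0)
Last nonzero remainder: 40k^3+160k^2+320k+1280. Dividing through by 40 gives the monic gcd k^3+4k^2+8k+32.
Cancel k^3+4k^2+8k+32 from numerator and denominator to get the reduced form.

(-2k^2+6k-4)/(k+3)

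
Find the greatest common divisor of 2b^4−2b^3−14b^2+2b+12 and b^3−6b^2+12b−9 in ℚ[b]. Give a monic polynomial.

Euclidean algorithm in ℚ[b]:
  2b^4−2b^3−14b^2+2b+12 = (2b+10)(b^3−6b^2+12b−9) + (22b^2−100b+102)
  b^3−6b^2+12b−9 = ((1/22)b−8/121)(22b^2−100b+102) + ((91/121)b−273/121)
  22b^2−100b+102 = ((2662/91)b−4114/91)((91/121)b−273/121) + (0)
Last nonzero remainder: (91/121)b−273/121. Dividing through by 91/121 gives the monic gcd b−3.

b−3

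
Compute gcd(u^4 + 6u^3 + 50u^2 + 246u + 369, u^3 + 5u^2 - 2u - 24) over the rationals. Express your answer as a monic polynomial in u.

Apply the Euclidean algorithm:
  u^4 + 6u^3 + 50u^2 + 246u + 369 = (u + 1)(u^3 + 5u^2 - 2u - 24) + (47u^2 + 272u + 393)
  u^3 + 5u^2 - 2u - 24 = ((1/47)u - 37/2209)(47u^2 + 272u + 393) + (-(12825/2209)u - 38475/2209)
  47u^2 + 272u + 393 = (-(103823/12825)u - 289379/12825)(-(12825/2209)u - 38475/2209) + (0)
Last nonzero remainder: -(12825/2209)u - 38475/2209. Dividing through by -12825/2209 gives the monic gcd u + 3.

u + 3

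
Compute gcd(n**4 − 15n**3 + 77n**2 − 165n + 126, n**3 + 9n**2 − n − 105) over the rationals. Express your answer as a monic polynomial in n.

n − 3

Apply the Euclidean algorithm:
  n**4 − 15n**3 + 77n**2 − 165n + 126 = (n − 24)(n**3 + 9n**2 − n − 105) + (294n**2 − 84n − 2394)
  n**3 + 9n**2 − n − 105 = ((1/294)n + 65/2058)(294n**2 − 84n − 2394) + ((480/49)n − 1440/49)
  294n**2 − 84n − 2394 = ((2401/80)n + 6517/80)((480/49)n − 1440/49) + (0)
Last nonzero remainder: (480/49)n − 1440/49. Dividing through by 480/49 gives the monic gcd n − 3.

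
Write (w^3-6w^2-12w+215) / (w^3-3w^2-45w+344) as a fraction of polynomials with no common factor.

Repeated division with remainder:
  w^3-6w^2-12w+215 = (w^3-3w^2-45w+344) + (-3w^2+33w-129)
  w^3-3w^2-45w+344 = (-(1/3)w-8/3)(-3w^2+33w-129) + (0)
Last nonzero remainder: -3w^2+33w-129. Dividing through by -3 gives the monic gcd w^2-11w+43.
Cancel w^2-11w+43 from numerator and denominator to get the reduced form.

(w+5)/(w+8)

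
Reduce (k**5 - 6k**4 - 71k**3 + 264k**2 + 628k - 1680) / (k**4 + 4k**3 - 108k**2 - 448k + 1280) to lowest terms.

(k**3 + 6k**2 - 19k - 84)/(k**2 + 16k + 64)

Euclidean algorithm in ℚ[k]:
  k**5 - 6k**4 - 71k**3 + 264k**2 + 628k - 1680 = (k - 10)(k**4 + 4k**3 - 108k**2 - 448k + 1280) + (77k**3 - 368k**2 - 5132k + 11120)
  k**4 + 4k**3 - 108k**2 - 448k + 1280 = ((1/77)k + 676/5929)(77k**3 - 368k**2 - 5132k + 11120) + ((3600/5929)k**2 - (43200/5929)k + 72000/5929)
  77k**3 - 368k**2 - 5132k + 11120 = ((456533/3600)k + 824131/900)((3600/5929)k**2 - (43200/5929)k + 72000/5929) + (0)
Last nonzero remainder: (3600/5929)k**2 - (43200/5929)k + 72000/5929. Dividing through by 3600/5929 gives the monic gcd k**2 - 12k + 20.
Cancel k**2 - 12k + 20 from numerator and denominator to get the reduced form.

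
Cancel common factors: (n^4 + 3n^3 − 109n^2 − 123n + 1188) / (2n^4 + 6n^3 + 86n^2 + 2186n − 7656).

Euclidean algorithm in ℚ[n]:
  n^4 + 3n^3 − 109n^2 − 123n + 1188 = (1/2)(2n^4 + 6n^3 + 86n^2 + 2186n − 7656) + (−152n^2 − 1216n + 5016)
  2n^4 + 6n^3 + 86n^2 + 2186n − 7656 = (−(1/76)n^2 + (5/76)n − 29/19)(−152n^2 − 1216n + 5016) + (0)
Last nonzero remainder: −152n^2 − 1216n + 5016. Dividing through by −152 gives the monic gcd n^2 + 8n − 33.
Cancel n^2 + 8n − 33 from numerator and denominator to get the reduced form.

(n^2 − 5n − 36)/(2n^2 − 10n + 232)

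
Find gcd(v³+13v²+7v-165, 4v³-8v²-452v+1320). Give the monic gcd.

Euclidean algorithm in ℚ[v]:
  v³+13v²+7v-165 = (1/4)(4v³-8v²-452v+1320) + (15v²+120v-495)
  4v³-8v²-452v+1320 = ((4/15)v-8/3)(15v²+120v-495) + (0)
Last nonzero remainder: 15v²+120v-495. Dividing through by 15 gives the monic gcd v²+8v-33.

v²+8v-33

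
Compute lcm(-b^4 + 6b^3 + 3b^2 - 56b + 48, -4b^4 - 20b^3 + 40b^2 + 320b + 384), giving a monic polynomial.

b^6 - 31b^4 - 10b^3 + 264b^2 + 160b - 384

By polynomial division,
  -b^4 + 6b^3 + 3b^2 - 56b + 48 = (1/4)(-4b^4 - 20b^3 + 40b^2 + 320b + 384) + (11b^3 - 7b^2 - 136b - 48)
  -4b^4 - 20b^3 + 40b^2 + 320b + 384 = (-(4/11)b - 248/121)(11b^3 - 7b^2 - 136b - 48) + (-(2880/121)b^2 + (2880/121)b + 34560/121)
  11b^3 - 7b^2 - 136b - 48 = (-(1331/2880)b - 121/720)(-(2880/121)b^2 + (2880/121)b + 34560/121) + (0)
Last nonzero remainder: -(2880/121)b^2 + (2880/121)b + 34560/121. Dividing through by -2880/121 gives the monic gcd b^2 - b - 12.
Then lcm(f, g) = f·g / gcd(f, g); expanding and making the result monic gives the answer.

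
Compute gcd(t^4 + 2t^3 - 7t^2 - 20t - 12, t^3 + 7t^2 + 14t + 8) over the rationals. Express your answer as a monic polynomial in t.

t^2 + 3t + 2

Repeated division with remainder:
  t^4 + 2t^3 - 7t^2 - 20t - 12 = (t - 5)(t^3 + 7t^2 + 14t + 8) + (14t^2 + 42t + 28)
  t^3 + 7t^2 + 14t + 8 = ((1/14)t + 2/7)(14t^2 + 42t + 28) + (0)
Last nonzero remainder: 14t^2 + 42t + 28. Dividing through by 14 gives the monic gcd t^2 + 3t + 2.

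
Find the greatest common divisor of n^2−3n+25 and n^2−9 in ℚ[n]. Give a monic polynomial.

Apply the Euclidean algorithm:
  n^2−3n+25 = (n^2−9) + (−3n+34)
  n^2−9 = (−(1/3)n−34/9)(−3n+34) + (1075/9)
  −3n+34 = (−(27/1075)n+306/1075)(1075/9) + (0)
The last nonzero remainder is the constant 1075/9, so the polynomials are coprime and gcd = 1.

1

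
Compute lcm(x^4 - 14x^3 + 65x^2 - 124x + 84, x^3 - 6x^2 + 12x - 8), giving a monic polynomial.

Apply the Euclidean algorithm:
  x^4 - 14x^3 + 65x^2 - 124x + 84 = (x - 8)(x^3 - 6x^2 + 12x - 8) + (5x^2 - 20x + 20)
  x^3 - 6x^2 + 12x - 8 = ((1/5)x - 2/5)(5x^2 - 20x + 20) + (0)
Last nonzero remainder: 5x^2 - 20x + 20. Dividing through by 5 gives the monic gcd x^2 - 4x + 4.
Then lcm(f, g) = f·g / gcd(f, g); expanding and making the result monic gives the answer.

x^5 - 16x^4 + 93x^3 - 254x^2 + 332x - 168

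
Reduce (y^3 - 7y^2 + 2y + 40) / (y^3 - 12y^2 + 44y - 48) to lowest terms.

(y^2 - 3y - 10)/(y^2 - 8y + 12)

Apply the Euclidean algorithm:
  y^3 - 7y^2 + 2y + 40 = (y^3 - 12y^2 + 44y - 48) + (5y^2 - 42y + 88)
  y^3 - 12y^2 + 44y - 48 = ((1/5)y - 18/25)(5y^2 - 42y + 88) + (-(96/25)y + 384/25)
  5y^2 - 42y + 88 = (-(125/96)y + 275/48)(-(96/25)y + 384/25) + (0)
Last nonzero remainder: -(96/25)y + 384/25. Dividing through by -96/25 gives the monic gcd y - 4.
Cancel y - 4 from numerator and denominator to get the reduced form.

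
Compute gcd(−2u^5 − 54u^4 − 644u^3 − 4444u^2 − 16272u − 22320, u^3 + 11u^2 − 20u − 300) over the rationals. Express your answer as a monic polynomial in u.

u^2 + 16u + 60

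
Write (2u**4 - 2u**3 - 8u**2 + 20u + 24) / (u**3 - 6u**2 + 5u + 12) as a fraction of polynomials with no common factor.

Repeated division with remainder:
  2u**4 - 2u**3 - 8u**2 + 20u + 24 = (2u + 10)(u**3 - 6u**2 + 5u + 12) + (42u**2 - 54u - 96)
  u**3 - 6u**2 + 5u + 12 = ((1/42)u - 11/98)(42u**2 - 54u - 96) + ((60/49)u + 60/49)
  42u**2 - 54u - 96 = ((343/10)u - 392/5)((60/49)u + 60/49) + (0)
Last nonzero remainder: (60/49)u + 60/49. Dividing through by 60/49 gives the monic gcd u + 1.
Cancel u + 1 from numerator and denominator to get the reduced form.

(2u**3 - 4u**2 - 4u + 24)/(u**2 - 7u + 12)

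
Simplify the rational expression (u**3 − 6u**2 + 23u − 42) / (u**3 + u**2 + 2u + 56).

(u − 3)/(u + 4)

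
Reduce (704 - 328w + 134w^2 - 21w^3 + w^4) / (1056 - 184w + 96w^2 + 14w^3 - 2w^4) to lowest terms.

Euclidean algorithm in ℚ[w]:
  w^4 - 21w^3 + 134w^2 - 328w + 704 = (-1/2)(-2w^4 + 14w^3 + 96w^2 - 184w + 1056) + (-14w^3 + 182w^2 - 420w + 1232)
  -2w^4 + 14w^3 + 96w^2 - 184w + 1056 = ((1/7)w + 6/7)(-14w^3 + 182w^2 - 420w + 1232) + (0)
Last nonzero remainder: -14w^3 + 182w^2 - 420w + 1232. Dividing through by -14 gives the monic gcd w^3 - 13w^2 + 30w - 88.
Cancel w^3 - 13w^2 + 30w - 88 from numerator and denominator to get the reduced form.

(8 - w)/(12 + 2w)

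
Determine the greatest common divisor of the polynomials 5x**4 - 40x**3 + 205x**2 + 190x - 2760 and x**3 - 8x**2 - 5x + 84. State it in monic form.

x**2 - x - 12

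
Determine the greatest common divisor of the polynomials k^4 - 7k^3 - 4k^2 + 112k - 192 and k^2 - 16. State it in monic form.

k^2 - 16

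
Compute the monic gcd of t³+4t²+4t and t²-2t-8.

t+2

Euclidean algorithm in ℚ[t]:
  t³+4t²+4t = (t+6)(t²-2t-8) + (24t+48)
  t²-2t-8 = ((1/24)t-1/6)(24t+48) + (0)
Last nonzero remainder: 24t+48. Dividing through by 24 gives the monic gcd t+2.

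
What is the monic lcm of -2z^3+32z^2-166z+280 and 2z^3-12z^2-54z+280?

Euclidean algorithm in ℚ[z]:
  -2z^3+32z^2-166z+280 = (-1)(2z^3-12z^2-54z+280) + (20z^2-220z+560)
  2z^3-12z^2-54z+280 = ((1/10)z+1/2)(20z^2-220z+560) + (0)
Last nonzero remainder: 20z^2-220z+560. Dividing through by 20 gives the monic gcd z^2-11z+28.
Then lcm(f, g) = f·g / gcd(f, g); expanding and making the result monic gives the answer.

z^4-11z^3+3z^2+275z-700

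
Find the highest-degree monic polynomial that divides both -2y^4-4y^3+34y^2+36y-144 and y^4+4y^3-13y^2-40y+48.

y^2+y-12

By polynomial division,
  -2y^4-4y^3+34y^2+36y-144 = (-2)(y^4+4y^3-13y^2-40y+48) + (4y^3+8y^2-44y-48)
  y^4+4y^3-13y^2-40y+48 = ((1/4)y+1/2)(4y^3+8y^2-44y-48) + (-6y^2-6y+72)
  4y^3+8y^2-44y-48 = (-(2/3)y-2/3)(-6y^2-6y+72) + (0)
Last nonzero remainder: -6y^2-6y+72. Dividing through by -6 gives the monic gcd y^2+y-12.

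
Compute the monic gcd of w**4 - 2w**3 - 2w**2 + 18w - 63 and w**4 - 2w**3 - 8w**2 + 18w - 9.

w**2 - 9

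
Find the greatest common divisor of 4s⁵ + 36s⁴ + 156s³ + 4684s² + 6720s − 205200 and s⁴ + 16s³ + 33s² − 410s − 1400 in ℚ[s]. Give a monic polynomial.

s² + 5s − 50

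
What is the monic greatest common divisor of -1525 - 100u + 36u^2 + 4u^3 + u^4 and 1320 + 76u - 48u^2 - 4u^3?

-5 + u

Apply the Euclidean algorithm:
  u^4 + 4u^3 + 36u^2 - 100u - 1525 = (-(1/4)u + 2)(-4u^3 - 48u^2 + 76u + 1320) + (151u^2 + 78u - 4165)
  -4u^3 - 48u^2 + 76u + 1320 = (-(4/151)u - 6936/22801)(151u^2 + 78u - 4165) + (-(241776/22801)u + 1208880/22801)
  151u^2 + 78u - 4165 = (-(3442951/241776)u - 18993233/241776)(-(241776/22801)u + 1208880/22801) + (0)
Last nonzero remainder: -(241776/22801)u + 1208880/22801. Dividing through by -241776/22801 gives the monic gcd u - 5.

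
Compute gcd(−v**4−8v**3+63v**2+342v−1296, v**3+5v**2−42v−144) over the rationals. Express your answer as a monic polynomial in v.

v**2+2v−48

By polynomial division,
  −v**4−8v**3+63v**2+342v−1296 = (−v−3)(v**3+5v**2−42v−144) + (36v**2+72v−1728)
  v**3+5v**2−42v−144 = ((1/36)v+1/12)(36v**2+72v−1728) + (0)
Last nonzero remainder: 36v**2+72v−1728. Dividing through by 36 gives the monic gcd v**2+2v−48.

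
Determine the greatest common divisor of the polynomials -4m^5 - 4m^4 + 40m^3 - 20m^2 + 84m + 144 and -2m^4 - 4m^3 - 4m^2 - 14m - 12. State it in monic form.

m^3 + 2m + 3

By polynomial division,
  -4m^5 - 4m^4 + 40m^3 - 20m^2 + 84m + 144 = (2m - 2)(-2m^4 - 4m^3 - 4m^2 - 14m - 12) + (40m^3 + 80m + 120)
  -2m^4 - 4m^3 - 4m^2 - 14m - 12 = (-(1/20)m - 1/10)(40m^3 + 80m + 120) + (0)
Last nonzero remainder: 40m^3 + 80m + 120. Dividing through by 40 gives the monic gcd m^3 + 2m + 3.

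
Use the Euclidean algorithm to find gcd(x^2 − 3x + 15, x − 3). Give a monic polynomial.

1

Apply the Euclidean algorithm:
  x^2 − 3x + 15 = (x)(x − 3) + (15)
  x − 3 = ((1/15)x − 1/5)(15) + (0)
The last nonzero remainder is the constant 15, so the polynomials are coprime and gcd = 1.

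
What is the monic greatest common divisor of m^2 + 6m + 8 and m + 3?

1

By polynomial division,
  m^2 + 6m + 8 = (m + 3)(m + 3) + (−1)
  m + 3 = (−m − 3)(−1) + (0)
The last nonzero remainder is the constant −1, so the polynomials are coprime and gcd = 1.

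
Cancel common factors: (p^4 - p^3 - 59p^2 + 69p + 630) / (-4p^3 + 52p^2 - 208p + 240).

(-p^2 - 10p - 21)/(4p - 8)

Euclidean algorithm in ℚ[p]:
  p^4 - p^3 - 59p^2 + 69p + 630 = (-(1/4)p - 3)(-4p^3 + 52p^2 - 208p + 240) + (45p^2 - 495p + 1350)
  -4p^3 + 52p^2 - 208p + 240 = (-(4/45)p + 8/45)(45p^2 - 495p + 1350) + (0)
Last nonzero remainder: 45p^2 - 495p + 1350. Dividing through by 45 gives the monic gcd p^2 - 11p + 30.
Cancel p^2 - 11p + 30 from numerator and denominator to get the reduced form.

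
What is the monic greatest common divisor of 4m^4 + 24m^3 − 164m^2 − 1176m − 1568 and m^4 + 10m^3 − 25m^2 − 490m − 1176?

m^3 + 4m^2 − 49m − 196

By polynomial division,
  4m^4 + 24m^3 − 164m^2 − 1176m − 1568 = (4)(m^4 + 10m^3 − 25m^2 − 490m − 1176) + (−16m^3 − 64m^2 + 784m + 3136)
  m^4 + 10m^3 − 25m^2 − 490m − 1176 = (−(1/16)m − 3/8)(−16m^3 − 64m^2 + 784m + 3136) + (0)
Last nonzero remainder: −16m^3 − 64m^2 + 784m + 3136. Dividing through by −16 gives the monic gcd m^3 + 4m^2 − 49m − 196.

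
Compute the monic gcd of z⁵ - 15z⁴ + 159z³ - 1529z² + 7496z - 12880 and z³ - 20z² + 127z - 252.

z² - 11z + 28

Euclidean algorithm in ℚ[z]:
  z⁵ - 15z⁴ + 159z³ - 1529z² + 7496z - 12880 = (z² + 5z + 132)(z³ - 20z² + 127z - 252) + (728z² - 8008z + 20384)
  z³ - 20z² + 127z - 252 = ((1/728)z - 9/728)(728z² - 8008z + 20384) + (0)
Last nonzero remainder: 728z² - 8008z + 20384. Dividing through by 728 gives the monic gcd z² - 11z + 28.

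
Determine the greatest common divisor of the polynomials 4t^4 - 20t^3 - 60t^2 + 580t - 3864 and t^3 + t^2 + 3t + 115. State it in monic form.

By polynomial division,
  4t^4 - 20t^3 - 60t^2 + 580t - 3864 = (4t - 24)(t^3 + t^2 + 3t + 115) + (-48t^2 + 192t - 1104)
  t^3 + t^2 + 3t + 115 = (-(1/48)t - 5/48)(-48t^2 + 192t - 1104) + (0)
Last nonzero remainder: -48t^2 + 192t - 1104. Dividing through by -48 gives the monic gcd t^2 - 4t + 23.

t^2 - 4t + 23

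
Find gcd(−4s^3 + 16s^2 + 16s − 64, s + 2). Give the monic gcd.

s + 2

Repeated division with remainder:
  −4s^3 + 16s^2 + 16s − 64 = (−4s^2 + 24s − 32)(s + 2) + (0)
The last nonzero remainder s + 2 is already monic.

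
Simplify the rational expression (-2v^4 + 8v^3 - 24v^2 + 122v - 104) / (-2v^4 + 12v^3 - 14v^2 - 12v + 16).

(v^2 + v + 13)/(v^2 - v - 2)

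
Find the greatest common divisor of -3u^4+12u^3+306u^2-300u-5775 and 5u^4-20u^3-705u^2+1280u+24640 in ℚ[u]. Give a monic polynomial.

u^2-4u-77

Repeated division with remainder:
  -3u^4+12u^3+306u^2-300u-5775 = (-3/5)(5u^4-20u^3-705u^2+1280u+24640) + (-117u^2+468u+9009)
  5u^4-20u^3-705u^2+1280u+24640 = (-(5/117)u^2+320/117)(-117u^2+468u+9009) + (0)
Last nonzero remainder: -117u^2+468u+9009. Dividing through by -117 gives the monic gcd u^2-4u-77.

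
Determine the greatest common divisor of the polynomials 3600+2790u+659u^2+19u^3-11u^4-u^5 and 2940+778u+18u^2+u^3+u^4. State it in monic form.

30+11u+u^2

Repeated division with remainder:
  -u^5-11u^4+19u^3+659u^2+2790u+3600 = (-u-10)(u^4+u^3+18u^2+778u+2940) + (47u^3+1617u^2+13510u+33000)
  u^4+u^3+18u^2+778u+2940 = ((1/47)u-1570/2209)(47u^3+1617u^2+13510u+33000) + ((1943482/2209)u^2+(21378302/2209)u+58304460/2209)
  47u^3+1617u^2+13510u+33000 = ((103823/1943482)u+1214950/971741)((1943482/2209)u^2+(21378302/2209)u+58304460/2209) + (0)
Last nonzero remainder: (1943482/2209)u^2+(21378302/2209)u+58304460/2209. Dividing through by 1943482/2209 gives the monic gcd u^2+11u+30.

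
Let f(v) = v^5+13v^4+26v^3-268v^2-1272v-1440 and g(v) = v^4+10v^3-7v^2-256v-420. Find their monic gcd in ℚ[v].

By polynomial division,
  v^5+13v^4+26v^3-268v^2-1272v-1440 = (v+3)(v^4+10v^3-7v^2-256v-420) + (3v^3+9v^2-84v-180)
  v^4+10v^3-7v^2-256v-420 = ((1/3)v+7/3)(3v^3+9v^2-84v-180) + (0)
Last nonzero remainder: 3v^3+9v^2-84v-180. Dividing through by 3 gives the monic gcd v^3+3v^2-28v-60.

v^3+3v^2-28v-60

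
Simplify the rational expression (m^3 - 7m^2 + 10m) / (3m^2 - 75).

By polynomial division,
  m^3 - 7m^2 + 10m = ((1/3)m - 7/3)(3m^2 - 75) + (35m - 175)
  3m^2 - 75 = ((3/35)m + 3/7)(35m - 175) + (0)
Last nonzero remainder: 35m - 175. Dividing through by 35 gives the monic gcd m - 5.
Cancel m - 5 from numerator and denominator to get the reduced form.

(m^2 - 2m)/(3m + 15)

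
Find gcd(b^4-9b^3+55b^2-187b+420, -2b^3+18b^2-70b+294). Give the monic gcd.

b^2-2b+21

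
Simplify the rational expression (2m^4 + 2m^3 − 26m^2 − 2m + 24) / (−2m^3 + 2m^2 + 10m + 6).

Euclidean algorithm in ℚ[m]:
  2m^4 + 2m^3 − 26m^2 − 2m + 24 = (−m − 2)(−2m^3 + 2m^2 + 10m + 6) + (−12m^2 + 24m + 36)
  −2m^3 + 2m^2 + 10m + 6 = ((1/6)m + 1/6)(−12m^2 + 24m + 36) + (0)
Last nonzero remainder: −12m^2 + 24m + 36. Dividing through by −12 gives the monic gcd m^2 − 2m − 3.
Cancel m^2 − 2m − 3 from numerator and denominator to get the reduced form.

(−m^2 − 3m + 4)/(m + 1)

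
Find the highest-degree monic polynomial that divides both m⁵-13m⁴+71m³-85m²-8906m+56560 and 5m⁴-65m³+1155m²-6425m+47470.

Apply the Euclidean algorithm:
  m⁵-13m⁴+71m³-85m²-8906m+56560 = ((1/5)m)(5m⁴-65m³+1155m²-6425m+47470) + (-160m³+1200m²-18400m+56560)
  5m⁴-65m³+1155m²-6425m+47470 = (-(1/32)m+11/64)(-160m³+1200m²-18400m+56560) + ((1495/4)m²-1495m+150995/4)
  -160m³+1200m²-18400m+56560 = (-(128/299)m+448/299)((1495/4)m²-1495m+150995/4) + (0)
Last nonzero remainder: (1495/4)m²-1495m+150995/4. Dividing through by 1495/4 gives the monic gcd m²-4m+101.

m²-4m+101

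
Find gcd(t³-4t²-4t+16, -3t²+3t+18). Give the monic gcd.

Apply the Euclidean algorithm:
  t³-4t²-4t+16 = (-(1/3)t+1)(-3t²+3t+18) + (-t-2)
  -3t²+3t+18 = (3t-9)(-t-2) + (0)
Last nonzero remainder: -t-2. Dividing through by -1 gives the monic gcd t+2.

t+2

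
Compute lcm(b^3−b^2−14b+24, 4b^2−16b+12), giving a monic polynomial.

Apply the Euclidean algorithm:
  b^3−b^2−14b+24 = ((1/4)b+3/4)(4b^2−16b+12) + (−5b+15)
  4b^2−16b+12 = (−(4/5)b+4/5)(−5b+15) + (0)
Last nonzero remainder: −5b+15. Dividing through by −5 gives the monic gcd b−3.
Then lcm(f, g) = f·g / gcd(f, g); expanding and making the result monic gives the answer.

b^4−2b^3−13b^2+38b−24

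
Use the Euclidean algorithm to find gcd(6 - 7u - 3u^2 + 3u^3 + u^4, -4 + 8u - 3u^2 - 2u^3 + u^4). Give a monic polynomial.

Euclidean algorithm in ℚ[u]:
  u^4 + 3u^3 - 3u^2 - 7u + 6 = (u^4 - 2u^3 - 3u^2 + 8u - 4) + (5u^3 - 15u + 10)
  u^4 - 2u^3 - 3u^2 + 8u - 4 = ((1/5)u - 2/5)(5u^3 - 15u + 10) + (0)
Last nonzero remainder: 5u^3 - 15u + 10. Dividing through by 5 gives the monic gcd u^3 - 3u + 2.

2 - 3u + u^3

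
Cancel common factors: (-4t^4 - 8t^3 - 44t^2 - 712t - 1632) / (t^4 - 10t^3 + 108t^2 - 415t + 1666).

(-4t^2 - 28t - 48)/(t^2 - 5t + 49)

Apply the Euclidean algorithm:
  -4t^4 - 8t^3 - 44t^2 - 712t - 1632 = (-4)(t^4 - 10t^3 + 108t^2 - 415t + 1666) + (-48t^3 + 388t^2 - 2372t + 5032)
  t^4 - 10t^3 + 108t^2 - 415t + 1666 = (-(1/48)t + 23/576)(-48t^3 + 388t^2 - 2372t + 5032) + ((6205/144)t^2 - (31025/144)t + 105485/72)
  -48t^3 + 388t^2 - 2372t + 5032 = (-(6912/6205)t + 21312/6205)((6205/144)t^2 - (31025/144)t + 105485/72) + (0)
Last nonzero remainder: (6205/144)t^2 - (31025/144)t + 105485/72. Dividing through by 6205/144 gives the monic gcd t^2 - 5t + 34.
Cancel t^2 - 5t + 34 from numerator and denominator to get the reduced form.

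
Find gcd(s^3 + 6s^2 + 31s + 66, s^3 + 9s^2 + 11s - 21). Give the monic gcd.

Repeated division with remainder:
  s^3 + 6s^2 + 31s + 66 = (s^3 + 9s^2 + 11s - 21) + (-3s^2 + 20s + 87)
  s^3 + 9s^2 + 11s - 21 = (-(1/3)s - 47/9)(-3s^2 + 20s + 87) + ((1300/9)s + 1300/3)
  -3s^2 + 20s + 87 = (-(27/1300)s + 261/1300)((1300/9)s + 1300/3) + (0)
Last nonzero remainder: (1300/9)s + 1300/3. Dividing through by 1300/9 gives the monic gcd s + 3.

s + 3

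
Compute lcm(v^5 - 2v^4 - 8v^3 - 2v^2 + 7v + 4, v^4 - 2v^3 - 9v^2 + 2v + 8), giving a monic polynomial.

v^6 - 12v^4 - 18v^3 + 3v^2 + 18v + 8

By polynomial division,
  v^5 - 2v^4 - 8v^3 - 2v^2 + 7v + 4 = (v)(v^4 - 2v^3 - 9v^2 + 2v + 8) + (v^3 - 4v^2 - v + 4)
  v^4 - 2v^3 - 9v^2 + 2v + 8 = (v + 2)(v^3 - 4v^2 - v + 4) + (0)
The last nonzero remainder v^3 - 4v^2 - v + 4 is already monic.
Then lcm(f, g) = f·g / gcd(f, g); expanding and making the result monic gives the answer.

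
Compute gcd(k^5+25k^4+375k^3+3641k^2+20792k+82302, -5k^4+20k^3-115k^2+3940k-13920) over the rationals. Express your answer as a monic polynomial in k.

k^2+8k+87

By polynomial division,
  k^5+25k^4+375k^3+3641k^2+20792k+82302 = (-(1/5)k-29/5)(-5k^4+20k^3-115k^2+3940k-13920) + (468k^3+3762k^2+40860k+1566)
  -5k^4+20k^3-115k^2+3940k-13920 = (-(5/468)k+1565/12168)(468k^3+3762k^2+40860k+1566) + (-(109725/676)k^2-(219450/169)k-9546075/676)
  468k^3+3762k^2+40860k+1566 = (-(105456/36575)k-4056/36575)(-(109725/676)k^2-(219450/169)k-9546075/676) + (0)
Last nonzero remainder: -(109725/676)k^2-(219450/169)k-9546075/676. Dividing through by -109725/676 gives the monic gcd k^2+8k+87.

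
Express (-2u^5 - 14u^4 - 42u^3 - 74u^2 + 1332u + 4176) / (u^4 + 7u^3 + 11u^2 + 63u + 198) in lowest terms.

(-2u^3 + 4u^2 - 42u + 232)/(u^2 - 2u + 11)

By polynomial division,
  -2u^5 - 14u^4 - 42u^3 - 74u^2 + 1332u + 4176 = (-2u)(u^4 + 7u^3 + 11u^2 + 63u + 198) + (-20u^3 + 52u^2 + 1728u + 4176)
  u^4 + 7u^3 + 11u^2 + 63u + 198 = (-(1/20)u - 12/25)(-20u^3 + 52u^2 + 1728u + 4176) + ((3059/25)u^2 + (27531/25)u + 55062/25)
  -20u^3 + 52u^2 + 1728u + 4176 = (-(500/3059)u + 5800/3059)((3059/25)u^2 + (27531/25)u + 55062/25) + (0)
Last nonzero remainder: (3059/25)u^2 + (27531/25)u + 55062/25. Dividing through by 3059/25 gives the monic gcd u^2 + 9u + 18.
Cancel u^2 + 9u + 18 from numerator and denominator to get the reduced form.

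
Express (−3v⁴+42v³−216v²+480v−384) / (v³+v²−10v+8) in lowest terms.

Repeated division with remainder:
  −3v⁴+42v³−216v²+480v−384 = (−3v+45)(v³+v²−10v+8) + (−291v²+954v−744)
  v³+v²−10v+8 = (−(1/291)v−415/28227)(−291v²+954v−744) + ((13824/9409)v−27648/9409)
  −291v²+954v−744 = (−(912673/4608)v+291679/1152)((13824/9409)v−27648/9409) + (0)
Last nonzero remainder: (13824/9409)v−27648/9409. Dividing through by 13824/9409 gives the monic gcd v−2.
Cancel v−2 from numerator and denominator to get the reduced form.

(−3v³+36v²−144v+192)/(v²+3v−4)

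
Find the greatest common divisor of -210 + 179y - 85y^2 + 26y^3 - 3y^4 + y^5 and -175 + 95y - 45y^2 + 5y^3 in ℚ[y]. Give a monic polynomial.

5 - 2y + y^2

Euclidean algorithm in ℚ[y]:
  y^5 - 3y^4 + 26y^3 - 85y^2 + 179y - 210 = ((1/5)y^2 + (6/5)y + 61/5)(5y^3 - 45y^2 + 95y - 175) + (385y^2 - 770y + 1925)
  5y^3 - 45y^2 + 95y - 175 = ((1/77)y - 1/11)(385y^2 - 770y + 1925) + (0)
Last nonzero remainder: 385y^2 - 770y + 1925. Dividing through by 385 gives the monic gcd y^2 - 2y + 5.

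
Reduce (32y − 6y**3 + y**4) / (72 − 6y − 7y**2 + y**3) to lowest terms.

(−8y − 2y**2 + y**3)/(−18 − 3y + y**2)

Repeated division with remainder:
  y**4 − 6y**3 + 32y = (y + 1)(y**3 − 7y**2 − 6y + 72) + (13y**2 − 34y − 72)
  y**3 − 7y**2 − 6y + 72 = ((1/13)y − 57/169)(13y**2 − 34y − 72) + (−(2016/169)y + 8064/169)
  13y**2 − 34y − 72 = (−(2197/2016)y − 169/112)(−(2016/169)y + 8064/169) + (0)
Last nonzero remainder: −(2016/169)y + 8064/169. Dividing through by −2016/169 gives the monic gcd y − 4.
Cancel y − 4 from numerator and denominator to get the reduced form.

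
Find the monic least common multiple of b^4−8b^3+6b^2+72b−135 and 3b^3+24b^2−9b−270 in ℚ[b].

b^6+3b^5−52b^4−102b^3+837b^2+675b−4050

Repeated division with remainder:
  b^4−8b^3+6b^2+72b−135 = ((1/3)b−16/3)(3b^3+24b^2−9b−270) + (137b^2+114b−1575)
  3b^3+24b^2−9b−270 = ((3/137)b+2946/18769)(137b^2+114b−1575) + ((142560/18769)b−427680/18769)
  137b^2+114b−1575 = ((2571353/142560)b+656915/9504)((142560/18769)b−427680/18769) + (0)
Last nonzero remainder: (142560/18769)b−427680/18769. Dividing through by 142560/18769 gives the monic gcd b−3.
Then lcm(f, g) = f·g / gcd(f, g); expanding and making the result monic gives the answer.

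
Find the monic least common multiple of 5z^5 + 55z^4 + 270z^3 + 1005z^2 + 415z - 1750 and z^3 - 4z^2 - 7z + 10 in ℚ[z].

z^6 + 6z^5 - z^4 - 69z^3 - 922z^2 - 765z + 1750

Repeated division with remainder:
  5z^5 + 55z^4 + 270z^3 + 1005z^2 + 415z - 1750 = (5z^2 + 75z + 605)(z^3 - 4z^2 - 7z + 10) + (3900z^2 + 3900z - 7800)
  z^3 - 4z^2 - 7z + 10 = ((1/3900)z - 1/780)(3900z^2 + 3900z - 7800) + (0)
Last nonzero remainder: 3900z^2 + 3900z - 7800. Dividing through by 3900 gives the monic gcd z^2 + z - 2.
Then lcm(f, g) = f·g / gcd(f, g); expanding and making the result monic gives the answer.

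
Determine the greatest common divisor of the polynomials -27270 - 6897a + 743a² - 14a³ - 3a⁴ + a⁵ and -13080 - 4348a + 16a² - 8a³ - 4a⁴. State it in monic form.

30 + 13a + a²

Apply the Euclidean algorithm:
  a⁵ - 3a⁴ - 14a³ + 743a² - 6897a - 27270 = (-(1/4)a + 5/4)(-4a⁴ - 8a³ + 16a² - 4348a - 13080) + (-364a² - 4732a - 10920)
  -4a⁴ - 8a³ + 16a² - 4348a - 13080 = ((1/91)a² - (11/91)a + 109/91)(-364a² - 4732a - 10920) + (0)
Last nonzero remainder: -364a² - 4732a - 10920. Dividing through by -364 gives the monic gcd a² + 13a + 30.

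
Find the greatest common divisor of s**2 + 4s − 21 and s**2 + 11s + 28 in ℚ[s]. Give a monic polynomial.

Euclidean algorithm in ℚ[s]:
  s**2 + 4s − 21 = (s**2 + 11s + 28) + (−7s − 49)
  s**2 + 11s + 28 = (−(1/7)s − 4/7)(−7s − 49) + (0)
Last nonzero remainder: −7s − 49. Dividing through by −7 gives the monic gcd s + 7.

s + 7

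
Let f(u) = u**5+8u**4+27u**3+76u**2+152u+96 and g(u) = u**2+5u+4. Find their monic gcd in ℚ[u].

Repeated division with remainder:
  u**5+8u**4+27u**3+76u**2+152u+96 = (u**3+3u**2+8u+24)(u**2+5u+4) + (0)
The last nonzero remainder u**2+5u+4 is already monic.

u**2+5u+4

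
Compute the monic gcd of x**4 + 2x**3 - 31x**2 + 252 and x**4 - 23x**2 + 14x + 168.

Apply the Euclidean algorithm:
  x**4 + 2x**3 - 31x**2 + 252 = (x**4 - 23x**2 + 14x + 168) + (2x**3 - 8x**2 - 14x + 84)
  x**4 - 23x**2 + 14x + 168 = ((1/2)x + 2)(2x**3 - 8x**2 - 14x + 84) + (0)
Last nonzero remainder: 2x**3 - 8x**2 - 14x + 84. Dividing through by 2 gives the monic gcd x**3 - 4x**2 - 7x + 42.

x**3 - 4x**2 - 7x + 42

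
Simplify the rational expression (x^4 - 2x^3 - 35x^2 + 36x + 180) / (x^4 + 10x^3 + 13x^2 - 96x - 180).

(x - 6)/(x + 6)

Euclidean algorithm in ℚ[x]:
  x^4 - 2x^3 - 35x^2 + 36x + 180 = (x^4 + 10x^3 + 13x^2 - 96x - 180) + (-12x^3 - 48x^2 + 132x + 360)
  x^4 + 10x^3 + 13x^2 - 96x - 180 = (-(1/12)x - 1/2)(-12x^3 - 48x^2 + 132x + 360) + (0)
Last nonzero remainder: -12x^3 - 48x^2 + 132x + 360. Dividing through by -12 gives the monic gcd x^3 + 4x^2 - 11x - 30.
Cancel x^3 + 4x^2 - 11x - 30 from numerator and denominator to get the reduced form.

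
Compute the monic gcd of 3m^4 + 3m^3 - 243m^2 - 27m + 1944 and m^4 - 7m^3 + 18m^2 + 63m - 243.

m^2 - 9

Apply the Euclidean algorithm:
  3m^4 + 3m^3 - 243m^2 - 27m + 1944 = (3)(m^4 - 7m^3 + 18m^2 + 63m - 243) + (24m^3 - 297m^2 - 216m + 2673)
  m^4 - 7m^3 + 18m^2 + 63m - 243 = ((1/24)m + 43/192)(24m^3 - 297m^2 - 216m + 2673) + ((5985/64)m^2 - 53865/64)
  24m^3 - 297m^2 - 216m + 2673 = ((512/1995)m - 2112/665)((5985/64)m^2 - 53865/64) + (0)
Last nonzero remainder: (5985/64)m^2 - 53865/64. Dividing through by 5985/64 gives the monic gcd m^2 - 9.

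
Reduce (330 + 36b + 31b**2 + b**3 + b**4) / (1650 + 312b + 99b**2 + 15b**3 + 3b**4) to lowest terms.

(15 + 3b + b**2)/(75 + 21b + 3b**2)

Euclidean algorithm in ℚ[b]:
  b**4 + b**3 + 31b**2 + 36b + 330 = (1/3)(3b**4 + 15b**3 + 99b**2 + 312b + 1650) + (-4b**3 - 2b**2 - 68b - 220)
  3b**4 + 15b**3 + 99b**2 + 312b + 1650 = (-(3/4)b - 27/8)(-4b**3 - 2b**2 - 68b - 220) + ((165/4)b**2 - (165/2)b + 1815/2)
  -4b**3 - 2b**2 - 68b - 220 = (-(16/165)b - 8/33)((165/4)b**2 - (165/2)b + 1815/2) + (0)
Last nonzero remainder: (165/4)b**2 - (165/2)b + 1815/2. Dividing through by 165/4 gives the monic gcd b**2 - 2b + 22.
Cancel b**2 - 2b + 22 from numerator and denominator to get the reduced form.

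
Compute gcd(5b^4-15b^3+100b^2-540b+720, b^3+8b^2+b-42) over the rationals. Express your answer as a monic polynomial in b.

b-2

Repeated division with remainder:
  5b^4-15b^3+100b^2-540b+720 = (5b-55)(b^3+8b^2+b-42) + (535b^2-275b-1590)
  b^3+8b^2+b-42 = ((1/535)b+911/57245)(535b^2-275b-1590) + ((95580/11449)b-191160/11449)
  535b^2-275b-1590 = ((1225043/19116)b+606797/6372)((95580/11449)b-191160/11449) + (0)
Last nonzero remainder: (95580/11449)b-191160/11449. Dividing through by 95580/11449 gives the monic gcd b-2.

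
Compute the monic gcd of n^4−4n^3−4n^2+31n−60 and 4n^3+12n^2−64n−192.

n^2−n−12

Euclidean algorithm in ℚ[n]:
  n^4−4n^3−4n^2+31n−60 = ((1/4)n−7/4)(4n^3+12n^2−64n−192) + (33n^2−33n−396)
  4n^3+12n^2−64n−192 = ((4/33)n+16/33)(33n^2−33n−396) + (0)
Last nonzero remainder: 33n^2−33n−396. Dividing through by 33 gives the monic gcd n^2−n−12.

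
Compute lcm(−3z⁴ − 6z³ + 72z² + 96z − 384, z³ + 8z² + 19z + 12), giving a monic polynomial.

z⁶ + 6z⁵ − 13z⁴ − 122z³ − 72z² + 416z + 384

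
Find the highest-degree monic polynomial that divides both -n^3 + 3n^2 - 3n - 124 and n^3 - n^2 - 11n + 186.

By polynomial division,
  -n^3 + 3n^2 - 3n - 124 = (-1)(n^3 - n^2 - 11n + 186) + (2n^2 - 14n + 62)
  n^3 - n^2 - 11n + 186 = ((1/2)n + 3)(2n^2 - 14n + 62) + (0)
Last nonzero remainder: 2n^2 - 14n + 62. Dividing through by 2 gives the monic gcd n^2 - 7n + 31.

n^2 - 7n + 31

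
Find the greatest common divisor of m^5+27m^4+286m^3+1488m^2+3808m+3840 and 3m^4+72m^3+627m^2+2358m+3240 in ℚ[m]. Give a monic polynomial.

Euclidean algorithm in ℚ[m]:
  m^5+27m^4+286m^3+1488m^2+3808m+3840 = ((1/3)m+1)(3m^4+72m^3+627m^2+2358m+3240) + (5m^3+75m^2+370m+600)
  3m^4+72m^3+627m^2+2358m+3240 = ((3/5)m+27/5)(5m^3+75m^2+370m+600) + (0)
Last nonzero remainder: 5m^3+75m^2+370m+600. Dividing through by 5 gives the monic gcd m^3+15m^2+74m+120.

m^3+15m^2+74m+120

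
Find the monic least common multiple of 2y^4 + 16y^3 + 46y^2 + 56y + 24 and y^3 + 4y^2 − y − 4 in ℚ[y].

y^6 + 11y^5 + 43y^4 + 65y^3 + 4y^2 − 76y − 48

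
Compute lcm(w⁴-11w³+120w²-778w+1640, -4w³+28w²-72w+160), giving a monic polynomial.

w⁶-13w⁵+150w⁴-1106w³+4156w²-9504w+13120

Repeated division with remainder:
  w⁴-11w³+120w²-778w+1640 = (-(1/4)w+1)(-4w³+28w²-72w+160) + (74w²-666w+1480)
  -4w³+28w²-72w+160 = (-(2/37)w-4/37)(74w²-666w+1480) + (-64w+320)
  74w²-666w+1480 = (-(37/32)w+37/8)(-64w+320) + (0)
Last nonzero remainder: -64w+320. Dividing through by -64 gives the monic gcd w-5.
Then lcm(f, g) = f·g / gcd(f, g); expanding and making the result monic gives the answer.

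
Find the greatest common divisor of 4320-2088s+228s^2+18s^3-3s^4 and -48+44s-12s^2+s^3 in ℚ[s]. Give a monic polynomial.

24-10s+s^2

Apply the Euclidean algorithm:
  -3s^4+18s^3+228s^2-2088s+4320 = (-3s-18)(s^3-12s^2+44s-48) + (144s^2-1440s+3456)
  s^3-12s^2+44s-48 = ((1/144)s-1/72)(144s^2-1440s+3456) + (0)
Last nonzero remainder: 144s^2-1440s+3456. Dividing through by 144 gives the monic gcd s^2-10s+24.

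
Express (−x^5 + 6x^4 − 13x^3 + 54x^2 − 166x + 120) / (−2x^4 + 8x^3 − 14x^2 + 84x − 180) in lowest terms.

(x^2 − 5x + 4)/(2x − 6)

Euclidean algorithm in ℚ[x]:
  −x^5 + 6x^4 − 13x^3 + 54x^2 − 166x + 120 = ((1/2)x − 1)(−2x^4 + 8x^3 − 14x^2 + 84x − 180) + (2x^3 − 2x^2 + 8x − 60)
  −2x^4 + 8x^3 − 14x^2 + 84x − 180 = (−x + 3)(2x^3 − 2x^2 + 8x − 60) + (0)
Last nonzero remainder: 2x^3 − 2x^2 + 8x − 60. Dividing through by 2 gives the monic gcd x^3 − x^2 + 4x − 30.
Cancel x^3 − x^2 + 4x − 30 from numerator and denominator to get the reduced form.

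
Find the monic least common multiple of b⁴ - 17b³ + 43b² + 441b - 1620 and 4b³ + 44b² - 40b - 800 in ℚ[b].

By polynomial division,
  b⁴ - 17b³ + 43b² + 441b - 1620 = ((1/4)b - 7)(4b³ + 44b² - 40b - 800) + (361b² + 361b - 7220)
  4b³ + 44b² - 40b - 800 = ((4/361)b + 40/361)(361b² + 361b - 7220) + (0)
Last nonzero remainder: 361b² + 361b - 7220. Dividing through by 361 gives the monic gcd b² + b - 20.
Then lcm(f, g) = f·g / gcd(f, g); expanding and making the result monic gives the answer.

b⁵ - 7b⁴ - 127b³ + 871b² + 2790b - 16200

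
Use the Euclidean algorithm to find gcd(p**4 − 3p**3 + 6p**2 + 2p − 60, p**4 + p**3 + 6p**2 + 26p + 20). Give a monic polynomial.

p**3 + 6p + 20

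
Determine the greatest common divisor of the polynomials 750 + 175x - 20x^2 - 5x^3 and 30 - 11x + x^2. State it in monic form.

-6 + x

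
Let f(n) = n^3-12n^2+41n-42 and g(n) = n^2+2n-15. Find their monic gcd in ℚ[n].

Apply the Euclidean algorithm:
  n^3-12n^2+41n-42 = (n-14)(n^2+2n-15) + (84n-252)
  n^2+2n-15 = ((1/84)n+5/84)(84n-252) + (0)
Last nonzero remainder: 84n-252. Dividing through by 84 gives the monic gcd n-3.

n-3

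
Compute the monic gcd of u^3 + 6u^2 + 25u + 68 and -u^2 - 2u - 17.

u^2 + 2u + 17

Repeated division with remainder:
  u^3 + 6u^2 + 25u + 68 = (-u - 4)(-u^2 - 2u - 17) + (0)
Last nonzero remainder: -u^2 - 2u - 17. Dividing through by -1 gives the monic gcd u^2 + 2u + 17.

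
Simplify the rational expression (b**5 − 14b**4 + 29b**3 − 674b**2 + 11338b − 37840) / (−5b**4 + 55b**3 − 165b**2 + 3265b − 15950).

(−b**3 − 2b**2 − 6b + 688)/(5b**2 + 25b + 290)

By polynomial division,
  b**5 − 14b**4 + 29b**3 − 674b**2 + 11338b − 37840 = (−(1/5)b + 3/5)(−5b**4 + 55b**3 − 165b**2 + 3265b − 15950) + (−37b**3 + 78b**2 + 6189b − 28270)
  −5b**4 + 55b**3 − 165b**2 + 3265b − 15950 = ((5/37)b − 1645/1369)(−37b**3 + 78b**2 + 6189b − 28270) + (−(1242540/1369)b**2 + (19880640/1369)b − 68339700/1369)
  −37b**3 + 78b**2 + 6189b − 28270 = ((50653/1242540)b + 351833/621270)(−(1242540/1369)b**2 + (19880640/1369)b − 68339700/1369) + (0)
Last nonzero remainder: −(1242540/1369)b**2 + (19880640/1369)b − 68339700/1369. Dividing through by −1242540/1369 gives the monic gcd b**2 − 16b + 55.
Cancel b**2 − 16b + 55 from numerator and denominator to get the reduced form.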